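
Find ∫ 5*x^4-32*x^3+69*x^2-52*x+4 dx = x^5 - 8*x^4 + 23*x^3 - 26*x^2 + 4*x + C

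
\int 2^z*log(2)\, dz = 2^z + C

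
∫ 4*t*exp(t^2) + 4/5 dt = 4*t/5 + 2*exp(t^2) + C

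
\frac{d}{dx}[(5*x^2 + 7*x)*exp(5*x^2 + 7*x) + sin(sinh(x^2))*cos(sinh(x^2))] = 50*x^3*exp(7*x)*exp(5*x^2) + 105*x^2*exp(7*x)*exp(5*x^2) + 59*x*exp(7*x)*exp(5*x^2) - 4*x*sin(sinh(x^2))^2*cosh(x^2) + 2*x*cosh(x^2) + 7*exp(7*x)*exp(5*x^2)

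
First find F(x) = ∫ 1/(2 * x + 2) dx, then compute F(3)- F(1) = log(2)/2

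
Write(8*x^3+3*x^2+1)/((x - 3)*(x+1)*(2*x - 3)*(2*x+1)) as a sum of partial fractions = 3/(28*(2*x + 1)) - 139/(60*(2*x - 3)) + 1/(5*(x + 1)) + 61/(21*(x - 3))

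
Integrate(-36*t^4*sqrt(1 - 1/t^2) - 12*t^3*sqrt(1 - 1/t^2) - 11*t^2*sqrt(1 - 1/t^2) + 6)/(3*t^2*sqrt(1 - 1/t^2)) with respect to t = -4*t^3 - 2*t^2 - 11*t/3 + 2*asec(t) + C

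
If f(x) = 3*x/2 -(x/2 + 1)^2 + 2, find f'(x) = 1/2 - x/2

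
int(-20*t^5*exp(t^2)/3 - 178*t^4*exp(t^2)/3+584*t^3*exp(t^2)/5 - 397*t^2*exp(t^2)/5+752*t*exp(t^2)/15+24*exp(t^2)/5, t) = (-5*t^2 + 2*t + 4)*(10*t^2 + 93*t - 150)*exp(t^2)/15 + C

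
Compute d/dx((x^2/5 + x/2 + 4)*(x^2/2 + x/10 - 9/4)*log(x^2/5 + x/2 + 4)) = 2*x^3*log(x^2/5 + x/2 + 4)/5 + x^3/5 + 81*x^2*log(x^2/5 + x/2 + 4)/100 + 29*x^2/100 + 16*x*log(x^2/5 + x/2 + 4)/5 - 17*x/20 - 29*log(x^2/5 + x/2 + 4)/40 - 9/8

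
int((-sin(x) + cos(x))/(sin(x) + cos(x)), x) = log(3*sin(x) + 3*cos(x)) + C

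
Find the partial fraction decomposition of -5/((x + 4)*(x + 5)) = 5/(x + 5) - 5/(x + 4)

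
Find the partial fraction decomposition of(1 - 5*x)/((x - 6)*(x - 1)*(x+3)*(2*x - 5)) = 92/(231*(2*x - 5)) - 4/(99*(x + 3)) - 1/(15*(x - 1)) - 29/(315*(x - 6))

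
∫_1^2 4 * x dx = 6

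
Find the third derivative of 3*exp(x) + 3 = 3*exp(x)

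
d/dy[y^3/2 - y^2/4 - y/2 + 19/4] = 3*y^2/2 - y/2 - 1/2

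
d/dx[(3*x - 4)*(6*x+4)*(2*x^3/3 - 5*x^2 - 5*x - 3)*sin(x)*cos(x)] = 12*x^5*cos(2*x) + 30*x^4*sin(2*x) - 98*x^4*cos(2*x) - 196*x^3*sin(2*x) - 122*x^3*cos(2*x)/3 - 61*x^2*sin(2*x) + 86*x^2*cos(2*x) + 86*x*sin(2*x) + 116*x*cos(2*x) + 58*sin(2*x) + 48*cos(2*x)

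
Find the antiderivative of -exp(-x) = exp(-x) + C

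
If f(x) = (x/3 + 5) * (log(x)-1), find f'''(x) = (30 - x)/(3*x^3)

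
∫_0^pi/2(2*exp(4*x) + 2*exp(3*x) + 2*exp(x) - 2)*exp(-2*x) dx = -1 + (-exp(-pi/2) + 1 + exp(pi/2))^2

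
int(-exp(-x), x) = exp(-x) + C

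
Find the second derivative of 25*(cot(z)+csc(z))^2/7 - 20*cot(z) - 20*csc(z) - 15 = 10*(2 - 5*cos(z)/(7*sin(z)) - 20/(7*sin(z)) - 4*cos(z)/sin(z)^2 - 4/sin(z)^2 + 30*cos(z)/(7*sin(z)^3) + 30/(7*sin(z)^3))/sin(z)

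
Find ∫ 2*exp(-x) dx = -2*exp(-x) + C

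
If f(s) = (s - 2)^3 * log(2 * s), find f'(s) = (3*s^3*log(s) + s^3 + 3*s^3*log(2) - 12*s^2*log(s) - 12*s^2*log(2) - 6*s^2 + 12*s*log(s) + 12*s*log(2) + 12*s - 8)/s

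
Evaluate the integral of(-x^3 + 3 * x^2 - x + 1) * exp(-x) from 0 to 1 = 2*exp(-1)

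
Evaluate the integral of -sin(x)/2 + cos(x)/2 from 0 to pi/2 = 0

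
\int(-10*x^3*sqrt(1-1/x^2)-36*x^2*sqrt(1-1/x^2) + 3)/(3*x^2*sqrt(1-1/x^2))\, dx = -5*x^2/3 - 12*x + asec(x) + C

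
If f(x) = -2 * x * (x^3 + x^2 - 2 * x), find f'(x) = -8*x^3 - 6*x^2 + 8*x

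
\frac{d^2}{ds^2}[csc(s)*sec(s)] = 2*sin(s)/cos(s)^3 + 2*cos(s)/sin(s)^3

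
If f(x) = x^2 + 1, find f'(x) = 2*x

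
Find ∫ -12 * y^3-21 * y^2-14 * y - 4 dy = -3*y^4 - 7*y^3 - 7*y^2 - 4*y + C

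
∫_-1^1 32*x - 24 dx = -48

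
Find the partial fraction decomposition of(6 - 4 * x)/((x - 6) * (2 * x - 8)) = 5/(2*(x - 4)) - 9/(2*(x - 6))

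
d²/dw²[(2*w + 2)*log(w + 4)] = (2*w + 14)/(w^2 + 8*w + 16)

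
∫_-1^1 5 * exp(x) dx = -5*exp(-1) + 5*E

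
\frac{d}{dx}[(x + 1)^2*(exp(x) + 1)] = x^2*exp(x) + 4*x*exp(x) + 2*x + 3*exp(x) + 2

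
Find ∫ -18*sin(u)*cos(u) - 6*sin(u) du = (3*cos(u) + 1)^2 + C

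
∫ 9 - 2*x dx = -x^2 + 9*x + C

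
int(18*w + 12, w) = 9*w^2 + 12*w + C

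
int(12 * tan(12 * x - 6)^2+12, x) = tan(12*x - 6) + C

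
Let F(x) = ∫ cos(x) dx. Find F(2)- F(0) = sin(2)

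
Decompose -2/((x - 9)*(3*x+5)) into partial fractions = 3/(16*(3*x + 5)) - 1/(16*(x - 9))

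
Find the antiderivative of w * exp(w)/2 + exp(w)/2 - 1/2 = w*(exp(w) - 1)/2 + C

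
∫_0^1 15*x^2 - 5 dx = 0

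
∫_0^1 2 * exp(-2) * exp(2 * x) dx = 1 - exp(-2)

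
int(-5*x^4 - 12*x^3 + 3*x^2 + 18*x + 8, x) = -x^5 - 3*x^4 + x^3 + 9*x^2 + 8*x + C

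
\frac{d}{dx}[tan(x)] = cos(x)^(-2)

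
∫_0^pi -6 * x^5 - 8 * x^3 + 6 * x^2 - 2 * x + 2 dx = -(pi + pi^3)^2 + 2*pi + 2*pi^3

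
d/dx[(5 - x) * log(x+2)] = (-x*log(x + 2) - x - 2*log(x + 2) + 5)/(x + 2)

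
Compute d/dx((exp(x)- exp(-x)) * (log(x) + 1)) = (x*exp(2*x)*log(x) + x*exp(2*x) + x*log(x) + x + exp(2*x) - 1)*exp(-x)/x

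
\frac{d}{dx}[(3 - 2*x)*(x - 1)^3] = -8*x^3 + 27*x^2 - 30*x + 11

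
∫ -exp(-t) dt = exp(-t) + C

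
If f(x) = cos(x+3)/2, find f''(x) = -cos(x + 3)/2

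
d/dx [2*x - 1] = 2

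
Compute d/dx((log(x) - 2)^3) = (3*log(x)^2 - 12*log(x) + 12)/x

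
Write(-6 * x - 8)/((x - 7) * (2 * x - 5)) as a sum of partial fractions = 46/(9*(2*x - 5)) - 50/(9*(x - 7))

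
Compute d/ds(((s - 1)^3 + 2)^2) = 6*s^5 - 30*s^4 + 60*s^3 - 48*s^2 + 6*s + 6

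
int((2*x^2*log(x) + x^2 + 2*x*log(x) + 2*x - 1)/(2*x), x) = ((x + 1)^2 - 2)*log(x)/2 + C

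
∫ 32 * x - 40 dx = 16*x^2 - 40*x + C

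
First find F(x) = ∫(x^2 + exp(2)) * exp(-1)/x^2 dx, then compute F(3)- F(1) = 2*exp(-1) + 2*E/3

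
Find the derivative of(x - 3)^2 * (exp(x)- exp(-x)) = (x^2*exp(2*x) + x^2 - 4*x*exp(2*x) - 8*x + 3*exp(2*x) + 15)*exp(-x)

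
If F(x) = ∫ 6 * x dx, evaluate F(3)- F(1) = 24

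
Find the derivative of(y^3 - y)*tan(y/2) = y^3/(2*cos(y/2)^2) + 3*y^2*tan(y/2) - y/(2*cos(y/2)^2) - tan(y/2)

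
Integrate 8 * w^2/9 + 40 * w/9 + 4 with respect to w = 8*w^3/27 + 20*w^2/9 + 4*w + C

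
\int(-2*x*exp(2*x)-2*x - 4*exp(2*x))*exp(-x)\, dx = -4*(x + 1)*sinh(x) + C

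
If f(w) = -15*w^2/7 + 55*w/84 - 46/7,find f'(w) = 55/84 - 30*w/7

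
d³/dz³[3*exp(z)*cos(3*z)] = 6*(9*sin(3*z) - 13*cos(3*z))*exp(z)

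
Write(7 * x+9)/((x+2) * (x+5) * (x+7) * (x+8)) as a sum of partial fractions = 47/(18*(x + 8)) - 4/(x + 7) + 13/(9*(x + 5)) - 1/(18*(x + 2))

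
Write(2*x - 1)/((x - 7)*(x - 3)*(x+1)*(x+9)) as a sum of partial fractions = 19/(1536*(x + 9)) - 3/(256*(x + 1)) - 5/(192*(x - 3)) + 13/(512*(x - 7))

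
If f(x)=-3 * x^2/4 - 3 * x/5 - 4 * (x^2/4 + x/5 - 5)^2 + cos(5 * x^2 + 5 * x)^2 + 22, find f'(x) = -x^3 - 6*x^2/5 - 10*x*sin(10*x*(x + 1)) + 909*x/50 - 5*sin(10*x*(x + 1)) + 37/5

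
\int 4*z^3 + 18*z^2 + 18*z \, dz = z^4 + 6*z^3 + 9*z^2 + C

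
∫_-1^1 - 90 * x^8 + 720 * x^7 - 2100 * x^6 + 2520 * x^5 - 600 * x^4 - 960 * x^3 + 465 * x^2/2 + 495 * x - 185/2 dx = -890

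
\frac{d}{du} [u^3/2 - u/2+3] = 3*u^2/2 - 1/2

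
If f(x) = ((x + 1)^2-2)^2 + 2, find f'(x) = 4*x^3 + 12*x^2 + 4*x - 4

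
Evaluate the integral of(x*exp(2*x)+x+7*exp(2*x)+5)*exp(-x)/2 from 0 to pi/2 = (pi/4 + 3)*(-exp(-pi/2) + exp(pi/2))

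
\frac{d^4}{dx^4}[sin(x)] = sin(x)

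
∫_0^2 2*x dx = 4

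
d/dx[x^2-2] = 2*x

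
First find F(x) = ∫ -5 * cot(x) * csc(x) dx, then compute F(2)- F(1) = -5*csc(1) + 5*csc(2)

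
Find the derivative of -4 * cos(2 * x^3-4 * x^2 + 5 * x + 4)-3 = 4*(6*x^2 - 8*x + 5)*sin(2*x^3 - 4*x^2 + 5*x + 4)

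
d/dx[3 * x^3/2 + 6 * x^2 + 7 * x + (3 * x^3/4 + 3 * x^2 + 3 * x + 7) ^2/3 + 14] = 9*x^5/8 + 15*x^4/2 + 18*x^3 + 33*x^2 + 46*x + 21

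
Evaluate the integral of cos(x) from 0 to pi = 0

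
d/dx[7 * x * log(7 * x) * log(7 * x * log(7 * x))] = 7*log(x)*log(x*log(x) + x*log(7)) + 7*log(x) + 7*log(7)*log(x) + 7*log(x*log(x) + x*log(7)) + 7*log(7)*log(x*log(x) + x*log(7)) + 7 + 7*log(7)^2 + 14*log(7)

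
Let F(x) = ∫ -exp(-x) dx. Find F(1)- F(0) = -1 + exp(-1)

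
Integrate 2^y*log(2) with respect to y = 2^y + C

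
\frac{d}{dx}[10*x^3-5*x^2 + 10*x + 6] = 30*x^2 - 10*x + 10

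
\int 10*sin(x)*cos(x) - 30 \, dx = -30*x - 5*cos(x)^2 + C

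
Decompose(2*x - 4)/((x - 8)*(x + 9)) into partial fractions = 22/(17*(x + 9)) + 12/(17*(x - 8))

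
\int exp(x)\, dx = exp(x) + C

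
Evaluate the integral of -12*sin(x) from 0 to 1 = -12 + 12*cos(1)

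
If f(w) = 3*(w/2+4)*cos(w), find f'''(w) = 3*w*sin(w)/2 + 12*sin(w) - 9*cos(w)/2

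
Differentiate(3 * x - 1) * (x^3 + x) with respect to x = 12*x^3 - 3*x^2 + 6*x - 1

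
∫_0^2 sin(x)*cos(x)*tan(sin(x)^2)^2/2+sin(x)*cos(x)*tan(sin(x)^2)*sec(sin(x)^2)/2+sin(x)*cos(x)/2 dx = -1/4 + tan(sin(2)^2)/4 + sec(sin(2)^2)/4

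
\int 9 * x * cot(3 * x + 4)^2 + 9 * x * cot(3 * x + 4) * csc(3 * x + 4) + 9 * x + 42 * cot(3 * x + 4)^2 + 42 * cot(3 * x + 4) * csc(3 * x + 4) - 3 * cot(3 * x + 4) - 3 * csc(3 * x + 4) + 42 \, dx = (-3*x - 14)*(cot(3*x + 4) + csc(3*x + 4)) + C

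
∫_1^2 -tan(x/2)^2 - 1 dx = -2*tan(1) + 2*tan(1/2)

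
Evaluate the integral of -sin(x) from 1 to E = cos(E) - cos(1)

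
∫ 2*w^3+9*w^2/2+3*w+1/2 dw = w^4/2 + 3*w^3/2 + 3*w^2/2 + w/2 + C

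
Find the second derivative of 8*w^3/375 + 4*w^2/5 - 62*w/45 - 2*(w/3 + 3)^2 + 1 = 16*w/125 + 52/45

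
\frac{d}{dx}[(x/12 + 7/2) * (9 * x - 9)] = 3*x/2 + 123/4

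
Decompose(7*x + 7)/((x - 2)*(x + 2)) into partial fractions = 7/(4*(x + 2)) + 21/(4*(x - 2))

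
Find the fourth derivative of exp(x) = exp(x)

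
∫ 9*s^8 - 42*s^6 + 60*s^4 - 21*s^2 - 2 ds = s^9 - 6*s^7 + 12*s^5 - 7*s^3 - 2*s + C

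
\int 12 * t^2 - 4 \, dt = 4*t^3 - 4*t + C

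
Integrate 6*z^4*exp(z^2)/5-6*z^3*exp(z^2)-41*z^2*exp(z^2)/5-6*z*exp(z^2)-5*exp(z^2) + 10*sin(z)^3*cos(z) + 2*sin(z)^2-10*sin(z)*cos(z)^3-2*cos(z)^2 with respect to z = -z*(-3*z^2 + 15*z + 25)*exp(z^2)/5 - sin(2*z) + 5*cos(4*z)/8 + C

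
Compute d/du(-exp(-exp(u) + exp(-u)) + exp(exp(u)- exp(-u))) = (exp(2*u) + exp(2*exp(u) - 2*exp(-u)) + exp(2*u + 2*exp(u) - 2*exp(-u)) + 1)*exp(-u - exp(u) + exp(-u))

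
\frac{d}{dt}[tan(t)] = cos(t)^(-2)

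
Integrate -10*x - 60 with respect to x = -5*x^2 - 60*x + C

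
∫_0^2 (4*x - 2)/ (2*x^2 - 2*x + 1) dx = -log(2) + log(10)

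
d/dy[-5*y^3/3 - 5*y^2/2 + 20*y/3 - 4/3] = -5*y^2 - 5*y + 20/3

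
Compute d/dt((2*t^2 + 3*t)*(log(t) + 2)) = 4*t*log(t) + 10*t + 3*log(t) + 9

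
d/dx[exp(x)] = exp(x)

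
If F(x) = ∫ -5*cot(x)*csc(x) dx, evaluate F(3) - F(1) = -5*csc(1) + 5*csc(3)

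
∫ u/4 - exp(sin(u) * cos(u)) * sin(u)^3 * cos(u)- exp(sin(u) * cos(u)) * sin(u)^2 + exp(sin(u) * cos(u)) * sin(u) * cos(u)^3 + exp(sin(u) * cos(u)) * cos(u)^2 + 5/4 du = u^2/8 + 5*u/4 + exp(sin(2*u)/2)*sin(2*u)/2 + C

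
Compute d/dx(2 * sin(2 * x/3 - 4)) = 4*cos(2*x/3 - 4)/3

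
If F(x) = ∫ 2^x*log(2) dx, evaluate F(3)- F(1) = 6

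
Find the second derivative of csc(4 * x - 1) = 32*cot(4*x - 1)^2*csc(4*x - 1) + 16*csc(4*x - 1)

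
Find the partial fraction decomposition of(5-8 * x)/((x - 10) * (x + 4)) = -37/(14*(x + 4)) - 75/(14*(x - 10))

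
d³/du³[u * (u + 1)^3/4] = 6*u + 9/2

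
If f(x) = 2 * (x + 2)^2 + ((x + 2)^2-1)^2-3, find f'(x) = 4*x^3 + 24*x^2 + 48*x + 32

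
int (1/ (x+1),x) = log(-8*x - 8) + C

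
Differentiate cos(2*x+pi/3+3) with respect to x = -2*sin(2*x + pi/3 + 3)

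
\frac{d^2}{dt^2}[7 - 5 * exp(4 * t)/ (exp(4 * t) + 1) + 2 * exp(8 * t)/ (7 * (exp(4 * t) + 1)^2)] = (496*exp(12*t) + 128*exp(8*t) - 560*exp(4*t))/(7*exp(16*t) + 28*exp(12*t) + 42*exp(8*t) + 28*exp(4*t) + 7)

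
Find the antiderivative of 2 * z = z^2 + C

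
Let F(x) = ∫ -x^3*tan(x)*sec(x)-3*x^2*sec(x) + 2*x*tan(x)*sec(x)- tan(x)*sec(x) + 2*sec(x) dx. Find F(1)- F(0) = 1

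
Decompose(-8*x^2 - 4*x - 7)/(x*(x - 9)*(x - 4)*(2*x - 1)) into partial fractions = -88/(119*(2*x - 1)) + 151/(140*(x - 4)) - 691/(765*(x - 9)) + 7/(36*x)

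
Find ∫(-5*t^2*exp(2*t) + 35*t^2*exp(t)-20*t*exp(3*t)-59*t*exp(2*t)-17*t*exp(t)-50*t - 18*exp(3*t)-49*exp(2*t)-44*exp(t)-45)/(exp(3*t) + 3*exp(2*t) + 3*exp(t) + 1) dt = -(5*t^2 + 9*t + 4)*(5*(exp(t) + 1)^2 - 7*(exp(t) + 1)*exp(t) + 4*exp(2*t))/(exp(t) + 1)^2 + C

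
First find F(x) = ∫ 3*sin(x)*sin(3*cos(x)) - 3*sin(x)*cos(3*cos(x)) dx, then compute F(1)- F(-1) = 0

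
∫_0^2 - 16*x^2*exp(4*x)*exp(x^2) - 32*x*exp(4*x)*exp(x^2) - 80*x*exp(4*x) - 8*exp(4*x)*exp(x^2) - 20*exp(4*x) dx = 8*(-2*exp(4) - 5)*exp(8)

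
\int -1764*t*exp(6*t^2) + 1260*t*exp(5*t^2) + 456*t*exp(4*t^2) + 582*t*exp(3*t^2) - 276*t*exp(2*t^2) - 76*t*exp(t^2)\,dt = (-147*exp(5*t^2) + 126*exp(4*t^2) + 57*exp(3*t^2) + 97*exp(2*t^2) - 69*exp(t^2) - 38)*exp(t^2) + C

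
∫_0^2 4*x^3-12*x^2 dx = -16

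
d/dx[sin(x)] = cos(x)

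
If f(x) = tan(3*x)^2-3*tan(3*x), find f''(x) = 54*tan(3*x)^4 - 54*tan(3*x)^3 + 72*tan(3*x)^2 - 54*tan(3*x) + 18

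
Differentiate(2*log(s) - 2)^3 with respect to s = (24*log(s)^2 - 48*log(s) + 24)/s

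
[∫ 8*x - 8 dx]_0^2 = 0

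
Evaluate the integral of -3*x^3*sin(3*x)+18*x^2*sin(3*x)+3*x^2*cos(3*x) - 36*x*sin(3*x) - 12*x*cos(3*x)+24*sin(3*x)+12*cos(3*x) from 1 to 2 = cos(3)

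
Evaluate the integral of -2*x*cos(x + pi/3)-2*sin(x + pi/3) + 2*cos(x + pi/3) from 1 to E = (2 - 2*E)*sin(pi/3 + E)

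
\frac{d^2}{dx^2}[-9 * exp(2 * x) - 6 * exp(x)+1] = -36*exp(2*x) - 6*exp(x)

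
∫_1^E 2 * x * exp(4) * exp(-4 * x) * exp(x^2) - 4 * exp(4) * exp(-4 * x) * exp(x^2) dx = -E + exp((-2 + E)^2)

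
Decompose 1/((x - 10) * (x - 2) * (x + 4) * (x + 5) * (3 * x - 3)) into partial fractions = 1/(1890*(x + 5)) - 1/(1260*(x + 4)) + 1/(810*(x - 1)) - 1/(1008*(x - 2)) + 1/(45360*(x - 10))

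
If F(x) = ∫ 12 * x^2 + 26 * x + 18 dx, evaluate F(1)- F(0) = 35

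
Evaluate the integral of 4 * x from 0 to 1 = 2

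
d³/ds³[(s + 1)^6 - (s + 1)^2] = 120*s^3 + 360*s^2 + 360*s + 120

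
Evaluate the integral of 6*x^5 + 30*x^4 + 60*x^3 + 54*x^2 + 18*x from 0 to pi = (-1 + (1 + pi)^3)^2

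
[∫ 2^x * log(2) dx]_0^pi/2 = -1 + 2^(pi/2)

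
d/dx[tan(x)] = cos(x)^(-2)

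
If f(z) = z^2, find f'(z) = 2*z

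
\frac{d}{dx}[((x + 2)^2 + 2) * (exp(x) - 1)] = x^2*exp(x) + 6*x*exp(x) - 2*x + 10*exp(x) - 4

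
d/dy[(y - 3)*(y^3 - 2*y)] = 4*y^3 - 9*y^2 - 4*y + 6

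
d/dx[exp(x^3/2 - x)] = 3*x^2*exp(x^3/2 - x)/2 - exp(x^3/2 - x)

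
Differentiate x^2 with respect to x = 2*x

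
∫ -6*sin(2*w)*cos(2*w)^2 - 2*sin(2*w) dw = cos(2*w)^3 + cos(2*w) + C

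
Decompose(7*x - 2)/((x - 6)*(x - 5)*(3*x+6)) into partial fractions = -2/(21*(x + 2)) - 11/(7*(x - 5)) + 5/(3*(x - 6))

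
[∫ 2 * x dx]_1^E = -1 + exp(2)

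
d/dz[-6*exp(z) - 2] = -6*exp(z)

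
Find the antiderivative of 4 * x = 2*x^2 + C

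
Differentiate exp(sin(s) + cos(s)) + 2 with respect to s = sqrt(2)*exp(sin(s))*exp(cos(s))*cos(s + pi/4)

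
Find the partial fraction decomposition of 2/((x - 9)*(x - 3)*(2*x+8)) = 1/(91*(x + 4)) - 1/(42*(x - 3)) + 1/(78*(x - 9))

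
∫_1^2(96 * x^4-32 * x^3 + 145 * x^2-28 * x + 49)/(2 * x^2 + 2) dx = -log(2) + log(5) + 225/2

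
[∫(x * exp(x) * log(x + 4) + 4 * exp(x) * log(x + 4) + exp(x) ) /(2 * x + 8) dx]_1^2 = -E*log(5)/2 + exp(2)*log(6)/2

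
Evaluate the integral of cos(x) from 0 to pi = 0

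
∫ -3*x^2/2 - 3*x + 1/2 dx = -x^3/2 - 3*x^2/2 + x/2 + C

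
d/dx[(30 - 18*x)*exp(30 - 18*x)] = (324*x - 558)*exp(30 - 18*x)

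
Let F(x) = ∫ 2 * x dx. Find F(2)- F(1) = 3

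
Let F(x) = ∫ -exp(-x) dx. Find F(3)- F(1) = -exp(-1) + exp(-3)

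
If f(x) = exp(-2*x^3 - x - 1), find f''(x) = (36*x^4 + 12*x^2 - 12*x + 1)*exp(-2*x^3 - x - 1)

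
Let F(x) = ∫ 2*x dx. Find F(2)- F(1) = 3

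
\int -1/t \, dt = -log(3*t) + C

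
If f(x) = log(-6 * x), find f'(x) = 1/x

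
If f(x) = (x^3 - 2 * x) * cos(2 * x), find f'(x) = -2*x^3*sin(2*x) + 3*x^2*cos(2*x) + 4*x*sin(2*x) - 2*cos(2*x)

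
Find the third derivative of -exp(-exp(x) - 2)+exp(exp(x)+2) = (exp(3*x) - 3*exp(2*x) + exp(x) + exp(x + 2*exp(x) + 4) + 3*exp(2*x + 2*exp(x) + 4) + exp(3*x + 2*exp(x) + 4))*exp(-exp(x) - 2)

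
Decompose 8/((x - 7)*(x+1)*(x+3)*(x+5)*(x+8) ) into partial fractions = 8/(1575*(x + 8)) - 1/(36*(x + 5)) + 1/(25*(x + 3)) - 1/(56*(x + 1)) + 1/(1800*(x - 7))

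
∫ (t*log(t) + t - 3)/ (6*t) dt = (t - 3)*log(t)/6 + C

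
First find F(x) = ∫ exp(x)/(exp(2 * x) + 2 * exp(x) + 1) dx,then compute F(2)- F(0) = -1/2 + exp(2)/(1 + exp(2))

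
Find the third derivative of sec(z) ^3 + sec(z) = (-1 - 21/cos(z)^2 + 60/cos(z)^4)*sin(z)/cos(z)^2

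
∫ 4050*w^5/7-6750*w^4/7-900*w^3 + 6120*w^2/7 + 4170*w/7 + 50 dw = 675*w^6/7 - 1350*w^5/7 - 225*w^4 + 2040*w^3/7 + 2085*w^2/7 + 50*w + C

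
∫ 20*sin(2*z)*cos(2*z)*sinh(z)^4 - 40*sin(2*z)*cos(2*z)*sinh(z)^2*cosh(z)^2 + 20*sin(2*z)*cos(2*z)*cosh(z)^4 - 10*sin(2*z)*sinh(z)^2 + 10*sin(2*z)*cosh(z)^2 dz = -10*cos(z)^2*cos(2*z) + C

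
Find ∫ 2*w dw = w^2 + C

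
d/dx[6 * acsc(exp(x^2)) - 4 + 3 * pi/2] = -12*x*exp(-x^2)/sqrt(1 - exp(-2*x^2))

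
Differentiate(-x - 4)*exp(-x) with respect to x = (x + 3)*exp(-x)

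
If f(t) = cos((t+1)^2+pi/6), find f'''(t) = 8*t^3*sin(t^2 + 2*t + pi/6 + 1) + 24*t^2*sin(t^2 + 2*t + pi/6 + 1) + 24*t*sin(t^2 + 2*t + pi/6 + 1) - 12*t*cos(t^2 + 2*t + pi/6 + 1) + 8*sin(t^2 + 2*t + pi/6 + 1) - 12*cos(t^2 + 2*t + pi/6 + 1)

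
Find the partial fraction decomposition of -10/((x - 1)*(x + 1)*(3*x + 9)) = -5/(12*(x + 3)) + 5/(6*(x + 1)) - 5/(12*(x - 1))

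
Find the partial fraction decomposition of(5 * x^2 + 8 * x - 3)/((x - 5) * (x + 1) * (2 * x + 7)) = 121/(85*(2*x + 7)) + 1/(5*(x + 1)) + 27/(17*(x - 5))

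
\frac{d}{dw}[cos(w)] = -sin(w)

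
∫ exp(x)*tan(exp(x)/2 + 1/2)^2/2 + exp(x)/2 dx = tan(exp(x)/2 + 1/2) + C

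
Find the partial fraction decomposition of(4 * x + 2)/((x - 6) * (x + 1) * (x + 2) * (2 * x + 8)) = 7/(60*(x + 4)) - 3/(16*(x + 2)) + 1/(21*(x + 1)) + 13/(560*(x - 6))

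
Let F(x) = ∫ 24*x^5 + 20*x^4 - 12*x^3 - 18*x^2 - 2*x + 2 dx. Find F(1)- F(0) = 0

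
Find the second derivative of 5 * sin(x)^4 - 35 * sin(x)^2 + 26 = -80*sin(x)^4 + 200*sin(x)^2 - 70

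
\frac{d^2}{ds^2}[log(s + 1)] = -1/(s^2 + 2*s + 1)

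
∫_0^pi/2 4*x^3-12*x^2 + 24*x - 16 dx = -16 + ((-1 + pi/2)^2 + 3)^2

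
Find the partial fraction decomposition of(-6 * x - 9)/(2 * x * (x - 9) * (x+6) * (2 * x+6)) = -1/(40*(x + 6)) + 1/(48*(x + 3)) - 7/(720*(x - 9)) + 1/(72*x)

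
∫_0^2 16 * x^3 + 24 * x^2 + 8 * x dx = 144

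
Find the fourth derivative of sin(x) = sin(x)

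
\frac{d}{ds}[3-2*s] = -2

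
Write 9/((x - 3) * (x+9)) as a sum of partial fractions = -3/(4*(x + 9)) + 3/(4*(x - 3))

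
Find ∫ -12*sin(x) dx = 12*cos(x) + C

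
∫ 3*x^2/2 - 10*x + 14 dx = x^3/2 - 5*x^2 + 14*x + C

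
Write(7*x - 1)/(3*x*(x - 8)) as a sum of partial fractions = 55/(24*(x - 8)) + 1/(24*x)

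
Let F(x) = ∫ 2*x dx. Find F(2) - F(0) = 4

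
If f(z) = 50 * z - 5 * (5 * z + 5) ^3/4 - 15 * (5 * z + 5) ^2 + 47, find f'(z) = -1875*z^2/4 - 3375*z/2 - 4675/4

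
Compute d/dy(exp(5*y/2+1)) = 5*exp(5*y/2 + 1)/2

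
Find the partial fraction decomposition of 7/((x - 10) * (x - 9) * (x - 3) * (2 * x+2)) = -7/(880*(x + 1)) + 1/(48*(x - 3)) - 7/(120*(x - 9)) + 1/(22*(x - 10))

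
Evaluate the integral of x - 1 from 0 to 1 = -1/2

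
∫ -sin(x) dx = cos(x) + C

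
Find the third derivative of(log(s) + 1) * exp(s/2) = (s^3*exp(s/2)*log(s) + s^3*exp(s/2) + 6*s^2*exp(s/2) - 12*s*exp(s/2) + 16*exp(s/2))/(8*s^3)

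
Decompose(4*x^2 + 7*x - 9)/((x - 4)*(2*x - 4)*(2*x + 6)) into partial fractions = 3/(70*(x + 3)) - 21/(40*(x - 2)) + 83/(56*(x - 4))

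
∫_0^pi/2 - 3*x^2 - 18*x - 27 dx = (-3 - pi/2)^3 + 27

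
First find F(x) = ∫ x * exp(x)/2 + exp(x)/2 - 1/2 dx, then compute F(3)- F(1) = -E/2 - 1 + 3*exp(3)/2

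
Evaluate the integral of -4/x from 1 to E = -4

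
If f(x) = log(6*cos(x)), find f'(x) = -tan(x)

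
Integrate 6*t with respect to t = 3*t^2 + C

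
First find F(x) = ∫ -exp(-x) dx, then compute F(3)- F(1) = -exp(-1) + exp(-3)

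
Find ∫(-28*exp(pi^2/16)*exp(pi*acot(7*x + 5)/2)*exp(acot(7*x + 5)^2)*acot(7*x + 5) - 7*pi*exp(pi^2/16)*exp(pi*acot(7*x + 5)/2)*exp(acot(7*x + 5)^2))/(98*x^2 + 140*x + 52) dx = exp((4*acot(7*x + 5) + pi)^2/16) + C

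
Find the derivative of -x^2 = -2*x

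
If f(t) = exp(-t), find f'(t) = -exp(-t)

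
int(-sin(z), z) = cos(z) + C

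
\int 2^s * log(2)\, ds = 2^s + C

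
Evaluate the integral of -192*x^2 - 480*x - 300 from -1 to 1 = -728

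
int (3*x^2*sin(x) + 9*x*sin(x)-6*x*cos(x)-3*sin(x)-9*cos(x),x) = (-3*x^2 - 9*x + 3)*cos(x) + C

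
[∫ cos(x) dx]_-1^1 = 2*sin(1)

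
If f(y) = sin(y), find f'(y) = cos(y)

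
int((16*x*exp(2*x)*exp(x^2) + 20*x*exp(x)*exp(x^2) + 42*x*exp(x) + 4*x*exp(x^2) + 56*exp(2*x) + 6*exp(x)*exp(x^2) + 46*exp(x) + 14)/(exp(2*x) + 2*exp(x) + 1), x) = 2*(4*exp(x) + 1)*(7*x + exp(x^2) - 4)/(exp(x) + 1) + C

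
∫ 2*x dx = x^2 + C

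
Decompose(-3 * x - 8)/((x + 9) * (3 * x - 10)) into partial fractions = -54/(37*(3*x - 10)) - 19/(37*(x + 9))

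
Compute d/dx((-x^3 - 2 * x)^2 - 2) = 6*x^5 + 16*x^3 + 8*x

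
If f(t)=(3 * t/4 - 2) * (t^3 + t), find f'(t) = 3*t^3 - 6*t^2 + 3*t/2 - 2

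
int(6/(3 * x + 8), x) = 2*log(3*x/4 + 2) + C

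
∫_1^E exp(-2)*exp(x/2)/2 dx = -exp(-3/2) + exp(-2 + E/2)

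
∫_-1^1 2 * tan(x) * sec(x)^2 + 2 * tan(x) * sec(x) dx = 0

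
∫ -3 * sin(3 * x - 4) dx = cos(3*x - 4) + C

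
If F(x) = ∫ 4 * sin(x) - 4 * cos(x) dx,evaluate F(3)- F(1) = 4*sqrt(2)*(-sin(pi/4 + 3) + sin(pi/4 + 1))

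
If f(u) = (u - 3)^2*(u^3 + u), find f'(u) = 5*u^4 - 24*u^3 + 30*u^2 - 12*u + 9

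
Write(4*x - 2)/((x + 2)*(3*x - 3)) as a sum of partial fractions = 10/(9*(x + 2)) + 2/(9*(x - 1))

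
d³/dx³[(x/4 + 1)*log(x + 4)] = -1/(4*x^2 + 32*x + 64)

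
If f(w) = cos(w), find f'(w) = -sin(w)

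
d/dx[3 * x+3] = 3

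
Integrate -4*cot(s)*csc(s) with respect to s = 4*csc(s) + C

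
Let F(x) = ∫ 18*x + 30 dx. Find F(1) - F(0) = 39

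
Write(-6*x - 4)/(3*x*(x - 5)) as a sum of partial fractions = -34/(15*(x - 5)) + 4/(15*x)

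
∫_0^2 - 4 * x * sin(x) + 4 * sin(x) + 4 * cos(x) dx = 4*cos(2) + 4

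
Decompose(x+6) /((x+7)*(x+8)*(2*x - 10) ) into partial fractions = -1/(13*(x + 8)) + 1/(24*(x + 7)) + 11/(312*(x - 5))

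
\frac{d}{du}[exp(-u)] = -exp(-u)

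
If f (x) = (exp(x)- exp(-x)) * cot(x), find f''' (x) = (-6*exp(2*x)*cot(x)^4 + 6*exp(2*x)*cot(x)^3 - 11*exp(2*x)*cot(x)^2 + 7*exp(2*x)*cot(x) - 5*exp(2*x) + 6*cot(x)^4 + 6*cot(x)^3 + 11*cot(x)^2 + 7*cot(x) + 5)*exp(-x)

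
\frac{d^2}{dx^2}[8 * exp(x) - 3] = 8*exp(x)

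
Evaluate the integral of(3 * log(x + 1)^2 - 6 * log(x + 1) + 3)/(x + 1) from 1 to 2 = (-1 + log(3))^3 - (-1 + log(2))^3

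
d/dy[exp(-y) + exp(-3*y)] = (-exp(2*y) - 3)*exp(-3*y)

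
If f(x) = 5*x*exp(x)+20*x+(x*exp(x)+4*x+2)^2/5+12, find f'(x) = 2*x^2*exp(2*x)/5 + 8*x^2*exp(x)/5 + 2*x*exp(2*x)/5 + 9*x*exp(x) + 32*x/5 + 29*exp(x)/5 + 116/5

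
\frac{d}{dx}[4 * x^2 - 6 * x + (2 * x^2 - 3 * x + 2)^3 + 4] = 48*x^5 - 180*x^4 + 312*x^3 - 297*x^2 + 164*x - 42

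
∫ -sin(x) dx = cos(x) + C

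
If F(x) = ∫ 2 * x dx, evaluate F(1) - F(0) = 1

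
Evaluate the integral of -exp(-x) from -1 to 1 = -E + exp(-1)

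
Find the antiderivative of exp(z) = exp(z) + C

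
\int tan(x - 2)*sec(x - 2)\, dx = sec(x - 2) + C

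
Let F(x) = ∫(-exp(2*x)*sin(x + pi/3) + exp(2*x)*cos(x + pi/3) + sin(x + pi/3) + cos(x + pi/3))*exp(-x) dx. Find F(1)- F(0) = (E - exp(-1))*cos(1 + pi/3)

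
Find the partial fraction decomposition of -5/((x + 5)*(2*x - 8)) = 5/(18*(x + 5)) - 5/(18*(x - 4))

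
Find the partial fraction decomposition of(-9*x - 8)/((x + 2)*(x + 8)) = -32/(3*(x + 8)) + 5/(3*(x + 2))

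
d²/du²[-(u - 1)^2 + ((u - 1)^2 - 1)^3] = 30*u^4 - 120*u^3 + 144*u^2 - 48*u - 2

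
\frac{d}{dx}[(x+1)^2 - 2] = 2*x + 2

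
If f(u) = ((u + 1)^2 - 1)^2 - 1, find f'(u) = 4*u^3 + 12*u^2 + 8*u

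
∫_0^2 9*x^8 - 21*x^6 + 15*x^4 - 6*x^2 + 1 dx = 210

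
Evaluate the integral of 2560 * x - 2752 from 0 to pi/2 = -1445 - 16*pi + 5*(-17 + 8*pi)^2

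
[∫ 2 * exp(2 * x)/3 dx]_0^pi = -1/3 + exp(2*pi)/3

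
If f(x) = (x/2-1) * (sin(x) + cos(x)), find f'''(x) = x*sin(x)/2 - x*cos(x)/2 - 5*sin(x)/2 - cos(x)/2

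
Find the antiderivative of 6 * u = 3*u^2 + C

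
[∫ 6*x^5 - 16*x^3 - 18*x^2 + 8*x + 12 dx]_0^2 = -8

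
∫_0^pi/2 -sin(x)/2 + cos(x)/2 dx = 0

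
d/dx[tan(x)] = cos(x)^(-2)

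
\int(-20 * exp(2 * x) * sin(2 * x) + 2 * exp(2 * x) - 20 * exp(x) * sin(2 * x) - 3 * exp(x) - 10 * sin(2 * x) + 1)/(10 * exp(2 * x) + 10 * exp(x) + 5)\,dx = x/5 + cos(2*x) + acot(exp(x)/(exp(x) + 1)) + C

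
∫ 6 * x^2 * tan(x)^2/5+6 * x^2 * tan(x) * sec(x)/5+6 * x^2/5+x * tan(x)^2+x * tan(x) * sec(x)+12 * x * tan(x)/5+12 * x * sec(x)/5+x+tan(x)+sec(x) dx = x*(6*x + 5)*(tan(x) + sec(x))/5 + C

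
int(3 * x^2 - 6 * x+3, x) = x^3 - 3*x^2 + 3*x + C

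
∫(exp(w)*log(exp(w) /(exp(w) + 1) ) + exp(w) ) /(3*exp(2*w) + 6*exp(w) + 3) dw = ((w - log(exp(w) + 1))*exp(w) + 6*exp(w) + 6)/(3*(exp(w) + 1)) + C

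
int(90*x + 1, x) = 45*x^2 + x + C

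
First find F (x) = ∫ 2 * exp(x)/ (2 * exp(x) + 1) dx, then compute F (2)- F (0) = -log(3) + log(1 + 2*exp(2))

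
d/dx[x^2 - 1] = 2*x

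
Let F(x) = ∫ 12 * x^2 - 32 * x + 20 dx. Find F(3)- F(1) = 16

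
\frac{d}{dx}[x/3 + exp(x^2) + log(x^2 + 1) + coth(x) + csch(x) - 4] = (6*x^3*exp(x^2) + x^2 - 3*x^2*cosh(x)/sinh(x)^2 - 3*x^2/sinh(x)^2 + 6*x*exp(x^2) + 6*x + 1 - 3*cosh(x)/sinh(x)^2 - 3/sinh(x)^2)/(3*(x^2 + 1))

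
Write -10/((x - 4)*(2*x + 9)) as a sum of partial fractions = 20/(17*(2*x + 9)) - 10/(17*(x - 4))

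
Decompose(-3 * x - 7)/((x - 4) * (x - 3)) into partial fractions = 16/(x - 3) - 19/(x - 4)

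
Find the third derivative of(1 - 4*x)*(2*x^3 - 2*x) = 12 - 192*x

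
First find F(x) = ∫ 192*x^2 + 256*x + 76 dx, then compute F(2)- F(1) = 908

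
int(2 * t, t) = t^2 + C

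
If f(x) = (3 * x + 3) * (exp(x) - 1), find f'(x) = 3*x*exp(x) + 6*exp(x) - 3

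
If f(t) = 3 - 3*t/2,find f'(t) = -3/2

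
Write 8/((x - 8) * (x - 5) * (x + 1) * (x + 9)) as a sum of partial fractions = -1/(238*(x + 9)) + 1/(54*(x + 1)) - 2/(63*(x - 5)) + 8/(459*(x - 8))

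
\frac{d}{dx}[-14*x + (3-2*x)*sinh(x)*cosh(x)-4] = -2*x*cosh(2*x) - sinh(2*x) + 3*cosh(2*x) - 14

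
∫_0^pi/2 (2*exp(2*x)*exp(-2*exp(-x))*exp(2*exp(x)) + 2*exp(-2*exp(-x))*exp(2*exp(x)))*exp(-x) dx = -1 + exp(-2*exp(-pi/2) + 2*exp(pi/2))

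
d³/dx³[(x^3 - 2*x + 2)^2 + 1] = 120*x^3 - 96*x + 24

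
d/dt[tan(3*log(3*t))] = (3*tan(3*log(t) + 3*log(3))^2 + 3)/t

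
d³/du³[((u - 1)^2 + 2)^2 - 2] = 24*u - 24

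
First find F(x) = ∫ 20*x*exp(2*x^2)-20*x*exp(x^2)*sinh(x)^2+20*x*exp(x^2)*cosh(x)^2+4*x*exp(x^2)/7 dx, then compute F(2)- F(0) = -107/7 + 72*exp(4)/7 + 5*exp(8)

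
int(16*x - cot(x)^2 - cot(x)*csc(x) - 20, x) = 8*x^2 - 19*x + cot(x) + csc(x) + C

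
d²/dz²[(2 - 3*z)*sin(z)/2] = 3*z*sin(z)/2 - sin(z) - 3*cos(z)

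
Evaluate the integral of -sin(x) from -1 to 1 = 0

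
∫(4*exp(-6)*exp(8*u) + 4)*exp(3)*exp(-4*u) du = 2*sinh(4*u - 3) + C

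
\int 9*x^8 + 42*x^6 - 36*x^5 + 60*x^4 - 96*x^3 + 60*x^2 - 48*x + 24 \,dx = x^9 + 6*x^7 - 6*x^6 + 12*x^5 - 24*x^4 + 20*x^3 - 24*x^2 + 24*x + C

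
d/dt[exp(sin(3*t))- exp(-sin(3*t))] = 3*(exp(sin(3*t)) + exp(-sin(3*t)))*cos(3*t)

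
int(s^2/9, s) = s^3/27 + C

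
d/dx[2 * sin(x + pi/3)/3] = 2*cos(x + pi/3)/3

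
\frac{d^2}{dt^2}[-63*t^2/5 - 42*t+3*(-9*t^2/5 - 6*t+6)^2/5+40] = 2916*t^2/125 + 1944*t/25 - 198/25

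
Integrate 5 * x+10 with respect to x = 5*x^2/2 + 10*x + C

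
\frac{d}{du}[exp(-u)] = -exp(-u)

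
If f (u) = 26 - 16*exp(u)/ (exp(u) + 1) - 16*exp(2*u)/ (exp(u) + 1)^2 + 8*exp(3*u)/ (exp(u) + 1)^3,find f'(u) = (-24*exp(3*u) - 64*exp(2*u) - 16*exp(u))/(exp(4*u) + 4*exp(3*u) + 6*exp(2*u) + 4*exp(u) + 1)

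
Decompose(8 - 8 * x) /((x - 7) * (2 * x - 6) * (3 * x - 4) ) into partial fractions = -12/(85*(3*x - 4)) + 2/(5*(x - 3)) - 6/(17*(x - 7))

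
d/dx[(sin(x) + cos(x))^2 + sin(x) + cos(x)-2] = 2*cos(2*x) + sqrt(2)*cos(x + pi/4)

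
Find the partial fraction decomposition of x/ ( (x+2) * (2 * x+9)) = 9/(5*(2*x + 9)) - 2/(5*(x + 2))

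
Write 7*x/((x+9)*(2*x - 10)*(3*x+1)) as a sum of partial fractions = 21/(832*(3*x + 1)) - 9/(104*(x + 9)) + 5/(64*(x - 5))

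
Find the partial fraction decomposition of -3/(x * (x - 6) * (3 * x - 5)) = 27/(65*(3*x - 5)) - 1/(26*(x - 6)) - 1/(10*x)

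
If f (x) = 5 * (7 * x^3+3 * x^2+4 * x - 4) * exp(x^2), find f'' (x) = 140*x^5*exp(x^2) + 60*x^4*exp(x^2) + 570*x^3*exp(x^2) + 70*x^2*exp(x^2) + 330*x*exp(x^2) - 10*exp(x^2)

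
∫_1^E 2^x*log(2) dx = -2 + 2^E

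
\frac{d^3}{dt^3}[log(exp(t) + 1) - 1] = (-exp(2*t) + exp(t))/(exp(3*t) + 3*exp(2*t) + 3*exp(t) + 1)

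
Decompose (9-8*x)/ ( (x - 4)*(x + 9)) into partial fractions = -81/(13*(x + 9)) - 23/(13*(x - 4))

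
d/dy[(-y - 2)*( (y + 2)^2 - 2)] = -3*y^2 - 12*y - 10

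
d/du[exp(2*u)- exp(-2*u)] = (2*exp(4*u) + 2)*exp(-2*u)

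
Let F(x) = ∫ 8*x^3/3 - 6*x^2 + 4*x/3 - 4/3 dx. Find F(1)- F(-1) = -20/3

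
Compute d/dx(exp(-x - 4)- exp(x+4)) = (-exp(2*x + 8) - 1)*exp(-x - 4)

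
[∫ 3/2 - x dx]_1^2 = 0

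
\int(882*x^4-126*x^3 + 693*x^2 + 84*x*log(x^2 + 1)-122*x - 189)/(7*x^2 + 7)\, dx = -3*(7*x + 2)*(-2*x^2 + x + 1) + 3*log(x^2 + 1)^2 + 2*log(x^2 + 1)/7 + C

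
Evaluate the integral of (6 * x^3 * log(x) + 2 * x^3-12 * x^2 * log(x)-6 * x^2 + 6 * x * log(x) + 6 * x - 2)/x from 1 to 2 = 2*log(2)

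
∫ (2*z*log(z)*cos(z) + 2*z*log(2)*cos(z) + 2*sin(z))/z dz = 2*log(2*z)*sin(z) + C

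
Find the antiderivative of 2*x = x^2 + C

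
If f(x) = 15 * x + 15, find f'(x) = 15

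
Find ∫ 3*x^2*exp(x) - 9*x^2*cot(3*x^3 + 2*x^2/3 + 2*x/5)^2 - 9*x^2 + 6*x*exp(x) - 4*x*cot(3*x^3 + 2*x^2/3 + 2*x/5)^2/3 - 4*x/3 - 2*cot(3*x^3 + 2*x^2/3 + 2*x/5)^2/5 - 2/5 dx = 3*x^2*exp(x) + cot(x*(45*x^2 + 10*x + 6)/15) + C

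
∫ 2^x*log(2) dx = 2^x + C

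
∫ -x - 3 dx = -x^2/2 - 3*x + C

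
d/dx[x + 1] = 1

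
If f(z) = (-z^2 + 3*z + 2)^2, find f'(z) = 4*z^3 - 18*z^2 + 10*z + 12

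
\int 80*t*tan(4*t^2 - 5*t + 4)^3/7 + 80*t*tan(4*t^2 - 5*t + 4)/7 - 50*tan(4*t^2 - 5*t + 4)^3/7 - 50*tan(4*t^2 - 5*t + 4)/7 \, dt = 5*tan(4*t^2 - 5*t + 4)^2/7 + C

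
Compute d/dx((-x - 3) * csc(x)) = x*cot(x)*csc(x) + 3*cot(x)*csc(x) - csc(x)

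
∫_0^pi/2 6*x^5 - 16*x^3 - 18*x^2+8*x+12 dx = -9 + (-pi - 3 + pi^3/8)^2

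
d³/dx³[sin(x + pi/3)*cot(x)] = -6*sin(x + pi/3)*cot(x)^4 - 5*sin(x + pi/3)*cot(x)^2 + sin(x + pi/3) + 6*cos(x + pi/3)*cot(x)^3 + 5*cos(x + pi/3)*cot(x)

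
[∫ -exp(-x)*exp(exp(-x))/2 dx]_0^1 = -E/2 + exp(exp(-1))/2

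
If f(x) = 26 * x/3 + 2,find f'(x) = 26/3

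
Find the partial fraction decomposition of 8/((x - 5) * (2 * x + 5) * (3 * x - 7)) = -9/(29*(3*x - 7)) + 32/(435*(2*x + 5)) + 1/(15*(x - 5))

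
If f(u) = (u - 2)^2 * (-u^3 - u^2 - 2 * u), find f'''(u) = -60*u^2 + 72*u - 12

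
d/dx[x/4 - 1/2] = 1/4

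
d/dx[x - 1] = 1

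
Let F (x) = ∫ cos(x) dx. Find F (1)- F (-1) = 2*sin(1)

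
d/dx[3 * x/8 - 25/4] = 3/8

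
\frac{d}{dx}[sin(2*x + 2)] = 2*cos(2*x + 2)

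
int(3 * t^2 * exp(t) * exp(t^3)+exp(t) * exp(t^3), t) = exp(t*(t^2 + 1)) + C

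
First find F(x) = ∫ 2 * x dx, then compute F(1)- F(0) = 1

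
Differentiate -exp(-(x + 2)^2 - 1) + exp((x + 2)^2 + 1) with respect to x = (2*x*exp(2*x^2 + 8*x + 10) + 2*x + 4*exp(2*x^2 + 8*x + 10) + 4)*exp(-x^2 - 4*x - 5)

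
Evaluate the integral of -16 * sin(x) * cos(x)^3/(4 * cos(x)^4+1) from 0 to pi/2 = -log(5)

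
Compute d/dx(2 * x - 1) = 2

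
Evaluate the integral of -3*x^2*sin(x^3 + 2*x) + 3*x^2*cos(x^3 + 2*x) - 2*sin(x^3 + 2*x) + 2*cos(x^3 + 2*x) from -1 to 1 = 2*sin(3)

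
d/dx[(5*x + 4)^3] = 375*x^2 + 600*x + 240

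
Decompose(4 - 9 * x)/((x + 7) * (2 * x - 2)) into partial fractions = -67/(16*(x + 7)) - 5/(16*(x - 1))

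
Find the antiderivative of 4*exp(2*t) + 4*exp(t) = 2*(exp(t) + 2)*exp(t) + C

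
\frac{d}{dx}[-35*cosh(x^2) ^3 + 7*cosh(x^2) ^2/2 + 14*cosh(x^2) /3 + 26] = -14*x*(15*sinh(x^2)^2 - cosh(x^2) + 43/3)*sinh(x^2)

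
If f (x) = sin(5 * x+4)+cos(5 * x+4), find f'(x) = 5*sqrt(2)*cos(5*x + pi/4 + 4)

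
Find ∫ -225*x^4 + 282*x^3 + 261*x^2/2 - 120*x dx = -45*x^5 + 141*x^4/2 + 87*x^3/2 - 60*x^2 + C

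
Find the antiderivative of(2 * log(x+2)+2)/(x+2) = (log(x + 2) + 1)^2 + C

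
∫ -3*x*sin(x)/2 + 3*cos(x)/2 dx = 3*x*cos(x)/2 + C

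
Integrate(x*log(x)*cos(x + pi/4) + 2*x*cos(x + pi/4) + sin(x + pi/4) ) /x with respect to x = (log(x) + 2)*sin(x + pi/4) + C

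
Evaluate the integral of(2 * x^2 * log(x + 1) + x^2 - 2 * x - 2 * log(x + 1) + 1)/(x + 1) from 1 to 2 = log(3)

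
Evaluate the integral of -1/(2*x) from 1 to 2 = -log(2)/2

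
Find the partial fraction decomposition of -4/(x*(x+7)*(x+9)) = -2/(9*(x + 9)) + 2/(7*(x + 7)) - 4/(63*x)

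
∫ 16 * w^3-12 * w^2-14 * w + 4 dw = 4*w^4 - 4*w^3 - 7*w^2 + 4*w + C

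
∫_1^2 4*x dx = 6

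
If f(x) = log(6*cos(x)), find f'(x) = -tan(x)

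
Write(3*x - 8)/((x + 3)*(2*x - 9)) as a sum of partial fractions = 11/(15*(2*x - 9)) + 17/(15*(x + 3))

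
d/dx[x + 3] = 1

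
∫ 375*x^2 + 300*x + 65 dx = 125*x^3 + 150*x^2 + 65*x + C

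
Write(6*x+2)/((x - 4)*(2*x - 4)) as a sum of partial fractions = -7/(2*(x - 2)) + 13/(2*(x - 4))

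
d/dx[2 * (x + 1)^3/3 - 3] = 2*x^2 + 4*x + 2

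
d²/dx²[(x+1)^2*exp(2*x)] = 4*x^2*exp(2*x) + 16*x*exp(2*x) + 14*exp(2*x)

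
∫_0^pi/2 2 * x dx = pi^2/4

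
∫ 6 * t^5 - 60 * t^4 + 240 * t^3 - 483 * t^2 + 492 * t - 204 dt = t^6 - 12*t^5 + 60*t^4 - 161*t^3 + 246*t^2 - 204*t + C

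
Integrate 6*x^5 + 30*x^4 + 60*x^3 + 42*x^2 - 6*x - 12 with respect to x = x^6 + 6*x^5 + 15*x^4 + 14*x^3 - 3*x^2 - 12*x + C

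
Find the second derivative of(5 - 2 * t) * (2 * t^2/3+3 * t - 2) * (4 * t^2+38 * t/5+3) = -320*t^3/3 - 1248*t^2/5 + 1552*t/5 + 964/5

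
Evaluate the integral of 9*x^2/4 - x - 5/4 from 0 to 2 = 3/2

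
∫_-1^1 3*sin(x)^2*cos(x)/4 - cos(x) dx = -2*sin(1) + sin(1)^3/2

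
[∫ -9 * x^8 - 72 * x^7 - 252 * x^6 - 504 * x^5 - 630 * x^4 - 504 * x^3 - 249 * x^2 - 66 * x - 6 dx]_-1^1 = -504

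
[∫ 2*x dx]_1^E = -1 + exp(2)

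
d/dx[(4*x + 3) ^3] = 192*x^2 + 288*x + 108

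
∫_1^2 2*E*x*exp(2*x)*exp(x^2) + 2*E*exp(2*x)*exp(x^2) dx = -exp(4) + exp(9)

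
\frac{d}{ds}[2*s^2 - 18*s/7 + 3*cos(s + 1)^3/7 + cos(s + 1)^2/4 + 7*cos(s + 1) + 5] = 4*s - 205*sin(s + 1)/28 - sin(2*s + 2)/4 - 9*sin(3*s + 3)/28 - 18/7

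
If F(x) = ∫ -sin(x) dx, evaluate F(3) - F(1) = cos(3) - cos(1)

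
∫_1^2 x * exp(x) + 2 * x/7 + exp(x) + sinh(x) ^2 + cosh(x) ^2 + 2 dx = -E - sinh(2)/2 + 17/7 + sinh(4)/2 + 2*exp(2)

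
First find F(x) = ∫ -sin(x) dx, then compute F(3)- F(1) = cos(3) - cos(1)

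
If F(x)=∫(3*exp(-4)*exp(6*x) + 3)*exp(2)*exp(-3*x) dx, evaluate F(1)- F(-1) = -exp(-1) - exp(-5) + E + exp(5)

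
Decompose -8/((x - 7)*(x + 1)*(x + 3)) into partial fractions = -2/(5*(x + 3)) + 1/(2*(x + 1)) - 1/(10*(x - 7))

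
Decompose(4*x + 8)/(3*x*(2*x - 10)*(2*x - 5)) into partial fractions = -12/(25*(2*x - 5)) + 14/(75*(x - 5)) + 4/(75*x)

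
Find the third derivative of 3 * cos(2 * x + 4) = 24*sin(2*x + 4)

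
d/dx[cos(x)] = -sin(x)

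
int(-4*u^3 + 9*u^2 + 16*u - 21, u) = -u^4 + 3*u^3 + 8*u^2 - 21*u + C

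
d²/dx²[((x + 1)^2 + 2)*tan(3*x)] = 18*x^2*tan(3*x)^3 + 18*x^2*tan(3*x) + 36*x*tan(3*x)^3 + 12*x*tan(3*x)^2 + 36*x*tan(3*x) + 12*x + 54*tan(3*x)^3 + 12*tan(3*x)^2 + 56*tan(3*x) + 12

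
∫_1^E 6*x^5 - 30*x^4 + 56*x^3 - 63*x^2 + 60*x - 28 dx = 2 + (-2 + E)^3*(-1 + 2*E + exp(3))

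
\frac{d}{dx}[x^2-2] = 2*x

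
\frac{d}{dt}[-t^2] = -2*t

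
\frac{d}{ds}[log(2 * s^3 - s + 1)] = (6*s^2 - 1)/(2*s^3 - s + 1)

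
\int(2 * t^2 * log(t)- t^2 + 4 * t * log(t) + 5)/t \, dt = ((t + 2)^2 + 1)*(log(t) - 1) + C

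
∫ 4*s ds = 2*s^2 + C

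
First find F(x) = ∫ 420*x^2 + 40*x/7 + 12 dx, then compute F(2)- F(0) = 8088/7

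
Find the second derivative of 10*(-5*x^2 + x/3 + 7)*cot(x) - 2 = -100*x^2*cot(x)^3 - 100*x^2*cot(x) + 20*x*cot(x)^3/3 + 200*x*cot(x)^2 + 20*x*cot(x)/3 + 200*x + 140*cot(x)^3 - 20*cot(x)^2/3 + 40*cot(x) - 20/3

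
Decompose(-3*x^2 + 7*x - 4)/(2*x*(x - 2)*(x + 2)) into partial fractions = -15/(8*(x + 2)) - 1/(8*(x - 2)) + 1/(2*x)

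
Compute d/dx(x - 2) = 1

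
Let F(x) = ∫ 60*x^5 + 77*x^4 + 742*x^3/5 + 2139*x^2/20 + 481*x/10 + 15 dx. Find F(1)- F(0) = 686/5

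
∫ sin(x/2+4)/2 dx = -cos(x/2 + 4) + C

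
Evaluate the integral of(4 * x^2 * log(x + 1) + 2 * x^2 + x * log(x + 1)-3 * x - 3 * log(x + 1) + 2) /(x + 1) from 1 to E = -log(2) + (-3*E + 2 + 2*exp(2))*log(1 + E)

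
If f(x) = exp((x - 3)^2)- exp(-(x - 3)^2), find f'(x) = (2*x*exp(2*x^2 - 12*x + 18) + 2*x - 6*exp(2*x^2 - 12*x + 18) - 6)*exp(-x^2 + 6*x - 9)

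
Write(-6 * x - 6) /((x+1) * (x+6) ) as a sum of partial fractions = -6/(x + 6)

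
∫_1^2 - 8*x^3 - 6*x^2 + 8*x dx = -32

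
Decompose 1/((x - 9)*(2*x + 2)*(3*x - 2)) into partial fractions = -9/(250*(3*x - 2)) + 1/(100*(x + 1)) + 1/(500*(x - 9))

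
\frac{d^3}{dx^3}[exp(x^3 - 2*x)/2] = 27*x^6*exp(x^3 - 2*x)/2 - 27*x^4*exp(x^3 - 2*x) + 27*x^3*exp(x^3 - 2*x) + 18*x^2*exp(x^3 - 2*x) - 18*x*exp(x^3 - 2*x) - exp(x^3 - 2*x)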